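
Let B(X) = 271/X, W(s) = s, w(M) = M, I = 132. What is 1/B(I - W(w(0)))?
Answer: 132/271 ≈ 0.48708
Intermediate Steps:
1/B(I - W(w(0))) = 1/(271/(132 - 1*0)) = 1/(271/(132 + 0)) = 1/(271/132) = 132/271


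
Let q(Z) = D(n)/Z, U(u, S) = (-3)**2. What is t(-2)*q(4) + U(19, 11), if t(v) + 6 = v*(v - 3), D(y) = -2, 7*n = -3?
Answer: 7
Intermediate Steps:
n = -3/7 (n = (1/7)*(-3) = -3/7 ≈ -0.42857)
U(u, S) = 9
q(Z) = -2/Z
t(v) = -6 + v*(-3 + v) (t(v) = -6 + v*(v - 3) = -6 + v*(-3 + v))
t(-2)*q(4) + U(19, 11) = (-6 + (-2)**2 - 3*(-2))*(-2/4) + 9 = (-6 + 4 + 6)*(-2*1/4) + 9 = 4*(-1/2) + 9 = -2 + 9 = 7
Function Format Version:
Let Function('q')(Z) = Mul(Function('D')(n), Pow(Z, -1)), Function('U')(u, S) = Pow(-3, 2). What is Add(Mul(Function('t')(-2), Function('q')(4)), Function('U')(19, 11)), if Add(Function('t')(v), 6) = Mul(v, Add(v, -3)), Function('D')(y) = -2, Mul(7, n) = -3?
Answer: 7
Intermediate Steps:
n = Rational(-3, 7) (n = Mul(Rational(1, 7), -3) = Rational(-3, 7) ≈ -0.42857)
Function('U')(u, S) = 9
Function('q')(Z) = Mul(-2, Pow(Z, -1))
Function('t')(v) = Add(-6, Mul(v, Add(-3, v))) (Function('t')(v) = Add(-6, Mul(v, Add(v, -3))) = Add(-6, Mul(v, Add(-3, v))))
Add(Mul(Function('t')(-2), Function('q')(4)), Function('U')(19, 11)) = Add(Mul(Add(-6, Pow(-2, 2), Mul(-3, -2)), Mul(-2, Pow(4, -1))), 9) = Add(Mul(Add(-6, 4, 6), Mul(-2, Rational(1, 4))), 9) = Add(Mul(4, Rational(-1, 2)), 9) = Add(-2, 9) = 7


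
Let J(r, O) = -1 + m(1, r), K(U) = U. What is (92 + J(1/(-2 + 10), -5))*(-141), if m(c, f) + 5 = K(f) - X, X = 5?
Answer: -91509/8 ≈ -11439.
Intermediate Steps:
m(c, f) = -10 + f (m(c, f) = -5 + (f - 1*5) = -5 + (f - 5) = -5 + (-5 + f) = -10 + f)
J(r, O) = -11 + r (J(r, O) = -1 + (-10 + r) = -11 + r)
(92 + J(1/(-2 + 10), -5))*(-141) = (92 + (-11 + 1/(-2 + 10)))*(-141) = (92 + (-11 + 1/8))*(-141) = (92 + (-11 + ⅛))*(-141) = (92 - 87/8)*(-141) = (649/8)*(-141) = -91509/8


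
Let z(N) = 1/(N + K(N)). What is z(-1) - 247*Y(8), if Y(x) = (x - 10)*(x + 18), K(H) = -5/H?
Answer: 51377/4 ≈ 12844.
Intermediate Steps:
z(N) = 1/(N - 5/N)
Y(x) = (-10 + x)*(18 + x)
z(-1) - 247*Y(8) = -1/(-5 + (-1)²) - 247*(-180 + 8² + 8*8) = -1/(-5 + 1) - 247*(-180 + 64 + 64) = -1/(-4) - 247*(-52) = -1*(-¼) + 12844 = ¼ + 12844 = 51377/4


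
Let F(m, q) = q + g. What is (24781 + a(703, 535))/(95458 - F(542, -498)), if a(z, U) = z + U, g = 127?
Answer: 8673/31943 ≈ 0.27151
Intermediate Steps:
F(m, q) = 127 + q (F(m, q) = q + 127 = 127 + q)
a(z, U) = U + z
(24781 + a(703, 535))/(95458 - F(542, -498)) = (24781 + (535 + 703))/(95458 - (127 - 498)) = (24781 + 1238)/(95458 - 1*(-371)) = 26019/(95458 + 371) = 26019/95829 = 26019*(1/95829) = 8673/31943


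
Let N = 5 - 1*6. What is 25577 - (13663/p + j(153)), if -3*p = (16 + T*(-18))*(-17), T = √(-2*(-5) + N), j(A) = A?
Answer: 16464893/646 ≈ 25487.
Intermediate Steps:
N = -1 (N = 5 - 6 = -1)
T = 3 (T = √(-2*(-5) - 1) = √(10 - 1) = √9 = 3)
p = -646/3 (p = -(16 + 3*(-18))*(-17)/3 = -(16 - 54)*(-17)/3 = -(-38)*(-17)/3 = -⅓*646 = -646/3 ≈ -215.33)
25577 - (13663/p + j(153)) = 25577 - (13663/(-646/3) + 153) = 25577 - (13663*(-3/646) + 153) = 25577 - (-40989/646 + 153) = 25577 - 1*57849/646 = 25577 - 57849/646 = 16464893/646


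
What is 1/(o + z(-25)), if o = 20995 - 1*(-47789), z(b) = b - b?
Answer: 1/68784 ≈ 1.4538e-5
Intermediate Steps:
z(b) = 0
o = 68784 (o = 20995 + 47789 = 68784)
1/(o + z(-25)) = 1/(68784 + 0) = 1/68784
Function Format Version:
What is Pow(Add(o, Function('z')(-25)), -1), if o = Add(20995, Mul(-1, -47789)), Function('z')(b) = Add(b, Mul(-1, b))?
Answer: Rational(1, 68784) ≈ 1.4538e-5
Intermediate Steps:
Function('z')(b) = 0
o = 68784 (o = Add(20995, 47789) = 68784)
Pow(Add(o, Function('z')(-25)), -1) = Pow(Add(68784, 0), -1) = Pow(68784, -1) = Rational(1, 68784)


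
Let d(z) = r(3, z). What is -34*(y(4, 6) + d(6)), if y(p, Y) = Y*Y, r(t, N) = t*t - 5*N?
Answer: -510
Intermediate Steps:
r(t, N) = t**2 - 5*N
y(p, Y) = Y**2
d(z) = 9 - 5*z (d(z) = 3**2 - 5*z = 9 - 5*z)
-34*(y(4, 6) + d(6)) = -34*(6**2 + (9 - 5*6)) = -34*(36 + (9 - 30)) = -34*(36 - 21) = -34*15 = -510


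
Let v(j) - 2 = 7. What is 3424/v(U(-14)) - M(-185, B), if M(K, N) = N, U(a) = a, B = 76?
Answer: 2740/9 ≈ 304.44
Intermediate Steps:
v(j) = 9 (v(j) = 2 + 7 = 9)
3424/v(U(-14)) - M(-185, B) = 3424/9 - 1*76 = 3424*(⅑) - 76 = 3424/9 - 76 = 2740/9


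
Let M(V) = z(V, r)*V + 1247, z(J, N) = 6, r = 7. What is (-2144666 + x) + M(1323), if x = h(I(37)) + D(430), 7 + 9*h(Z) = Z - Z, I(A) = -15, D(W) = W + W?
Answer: -19211596/9 ≈ -2.1346e+6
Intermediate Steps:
D(W) = 2*W
h(Z) = -7/9 (h(Z) = -7/9 + (Z - Z)/9 = -7/9 + (1/9)*0 = -7/9 + 0 = -7/9)
M(V) = 1247 + 6*V (M(V) = 6*V + 1247 = 1247 + 6*V)
x = 7733/9 (x = -7/9 + 2*430 = -7/9 + 860 = 7733/9 ≈ 859.22)
(-2144666 + x) + M(1323) = (-2144666 + 7733/9) + (1247 + 6*1323) = -19294261/9 + (1247 + 7938) = -19294261/9 + 9185 = -19211596/9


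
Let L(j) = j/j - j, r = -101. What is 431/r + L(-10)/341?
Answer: -13260/3131 ≈ -4.2351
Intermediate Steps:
L(j) = 1 - j
431/r + L(-10)/341 = 431/(-101) + (1 - 1*(-10))/341 = 431*(-1/101) + (1 + 10)*(1/341) = -431/101 + 11*(1/341) = -431/101 + 1/31 = -13260/3131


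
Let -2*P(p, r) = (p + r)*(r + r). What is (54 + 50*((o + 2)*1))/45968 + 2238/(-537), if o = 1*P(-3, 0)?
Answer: -17132281/4114136 ≈ -4.1642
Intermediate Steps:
P(p, r) = -r*(p + r) (P(p, r) = -(p + r)*(r + r)/2 = -(p + r)*2*r/2 = -r*(p + r))
o = 0 (o = 1*(-1*0*(-3 + 0)) = 1*(-1*0*(-3)) = 1*0 = 0)
(54 + 50*((o + 2)*1))/45968 + 2238/(-537) = (54 + 50*((0 + 2)*1))/45968 + 2238/(-537) = (54 + 50*(2*1))*(1/45968) + 2238*(-1/537) = (54 + 50*2)*(1/45968) - 746/179 = (54 + 100)*(1/45968) - 746/179 = 154*(1/45968) - 746/179 = 77/22984 - 746/179 = -17132281/4114136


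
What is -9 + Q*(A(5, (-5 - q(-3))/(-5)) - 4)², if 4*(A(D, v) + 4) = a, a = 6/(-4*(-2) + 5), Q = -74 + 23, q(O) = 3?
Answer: -2149359/676 ≈ -3179.5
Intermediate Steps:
Q = -51
a = 6/13 (a = 6/(8 + 5) = 6/13 ≈ 0.46154)
A(D, v) = -101/26 (A(D, v) = -4 + (¼)*(6/13) = -4 + 3/26 = -101/26)
-9 + Q*(A(5, (-5 - q(-3))/(-5)) - 4)² = -9 - 51*(-101/26 - 4)² = -9 - 51*(-205/26)² = -9 - 51*42025/676 = -9 - 2143275/676 = -2149359/676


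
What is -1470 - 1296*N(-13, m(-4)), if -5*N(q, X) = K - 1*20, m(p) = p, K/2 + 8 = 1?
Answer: -51414/5 ≈ -10283.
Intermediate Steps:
K = -14 (K = -16 + 2*1 = -16 + 2 = -14)
N(q, X) = 34/5 (N(q, X) = -(-14 - 1*20)/5 = -(-14 - 20)/5 = -⅕*(-34) = 34/5)
-1470 - 1296*N(-13, m(-4)) = -1470 - 1296*34/5 = -1470 - 44064/5 = -51414/5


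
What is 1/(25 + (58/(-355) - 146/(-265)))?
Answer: 18815/477667 ≈ 0.039389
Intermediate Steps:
1/(25 + (58/(-355) - 146/(-265))) = 1/(25 + (58*(-1/355) - 146*(-1/265))) = 1/(25 + (-58/355 + 146/265)) = 1/(25 + 7292/18815) = 1/(477667/18815) = 18815/477667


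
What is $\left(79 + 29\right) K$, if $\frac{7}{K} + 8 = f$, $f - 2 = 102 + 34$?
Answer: $\frac{378}{65} \approx 5.8154$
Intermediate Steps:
$f = 138$ ($f = 2 + \left(102 + 34\right) = 2 + 136 = 138$)
$K = \frac{7}{130}$ ($K = \frac{7}{-8 + 138} = \frac{7}{130} \approx 0.053846$)
$\left(79 + 29\right) K = \left(79 + 29\right) \frac{7}{130} = 108 \cdot \frac{7}{130} = \frac{378}{65}$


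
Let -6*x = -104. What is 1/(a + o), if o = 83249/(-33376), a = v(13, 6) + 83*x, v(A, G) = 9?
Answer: 100128/144702221 ≈ 0.00069196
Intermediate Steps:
x = 52/3 (x = -⅙*(-104) = 52/3 ≈ 17.333)
a = 4343/3 (a = 9 + 83*(52/3) = 9 + 4316/3 = 4343/3 ≈ 1447.7)
o = -83249/33376 (o = 83249*(-1/33376) = -83249/33376 ≈ -2.4943)
1/(a + o) = 1/(4343/3 - 83249/33376) = 1/(144702221/100128) = 100128/144702221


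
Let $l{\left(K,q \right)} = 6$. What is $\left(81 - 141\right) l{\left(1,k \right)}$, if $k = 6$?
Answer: $-360$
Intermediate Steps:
$\left(81 - 141\right) l{\left(1,k \right)} = \left(81 - 141\right) 6 = \left(-60\right) 6 = -360$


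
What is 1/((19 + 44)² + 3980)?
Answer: 1/7949 ≈ 0.00012580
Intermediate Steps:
1/((19 + 44)² + 3980) = 1/(63² + 3980) = 1/(3969 + 3980) = 1/7949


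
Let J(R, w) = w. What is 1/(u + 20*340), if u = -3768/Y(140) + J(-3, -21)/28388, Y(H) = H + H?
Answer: 993580/6742972517 ≈ 0.00014735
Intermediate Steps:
Y(H) = 2*H
u = -13371483/993580 (u = -3768/(2*140) - 21/28388 = -3768/280 - 21*1/28388 = -3768*1/280 - 21/28388 = -471/35 - 21/28388 = -13371483/993580 ≈ -13.458)
1/(u + 20*340) = 1/(-13371483/993580 + 20*340) = 1/(-13371483/993580 + 6800) = 1/(6742972517/993580) = 993580/6742972517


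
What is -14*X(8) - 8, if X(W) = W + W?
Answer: -232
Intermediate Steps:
X(W) = 2*W
-14*X(8) - 8 = -28*8 - 8 = -14*16 - 8 = -224 - 8 = -232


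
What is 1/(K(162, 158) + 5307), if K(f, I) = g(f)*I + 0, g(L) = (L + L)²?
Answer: 1/16591515 ≈ 6.0272e-8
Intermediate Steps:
g(L) = 4*L² (g(L) = (2*L)² = 4*L²)
K(f, I) = 4*I*f² (K(f, I) = (4*f²)*I + 0 = 4*I*f² + 0 = 4*I*f²)
1/(K(162, 158) + 5307) = 1/(4*158*162² + 5307) = 1/(4*158*26244 + 5307) = 1/(16586208 + 5307) = 1/16591515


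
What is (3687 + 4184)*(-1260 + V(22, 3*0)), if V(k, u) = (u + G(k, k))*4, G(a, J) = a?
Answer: -9224812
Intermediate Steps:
V(k, u) = 4*k + 4*u (V(k, u) = (u + k)*4 = (k + u)*4 = 4*k + 4*u)
(3687 + 4184)*(-1260 + V(22, 3*0)) = (3687 + 4184)*(-1260 + (4*22 + 4*(3*0))) = 7871*(-1260 + (88 + 4*0)) = 7871*(-1260 + (88 + 0)) = 7871*(-1260 + 88) = 7871*(-1172) = -9224812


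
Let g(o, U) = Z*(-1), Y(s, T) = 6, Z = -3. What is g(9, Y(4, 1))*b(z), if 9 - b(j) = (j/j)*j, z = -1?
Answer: 30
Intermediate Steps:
g(o, U) = 3 (g(o, U) = -3*(-1) = 3)
b(j) = 9 - j (b(j) = 9 - j/j*j = 9 - j)
g(9, Y(4, 1))*b(z) = 3*(9 - 1*(-1)) = 3*(9 + 1) = 3*10 = 30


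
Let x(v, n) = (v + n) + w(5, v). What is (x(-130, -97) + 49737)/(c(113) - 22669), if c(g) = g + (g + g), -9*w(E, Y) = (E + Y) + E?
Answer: -14857/6699 ≈ -2.2178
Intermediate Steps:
w(E, Y) = -2*E/9 - Y/9 (w(E, Y) = -((E + Y) + E)/9 = -(Y + 2*E)/9 = -2*E/9 - Y/9)
x(v, n) = -10/9 + n + 8*v/9 (x(v, n) = (v + n) + (-2/9*5 - v/9) = (n + v) + (-10/9 - v/9) = -10/9 + n + 8*v/9)
c(g) = 3*g (c(g) = g + 2*g = 3*g)
(x(-130, -97) + 49737)/(c(113) - 22669) = ((-10/9 - 97 + (8/9)*(-130)) + 49737)/(3*113 - 22669) = ((-10/9 - 97 - 1040/9) + 49737)/(339 - 22669) = (-641/3 + 49737)/(-22330) = (148570/3)*(-1/22330) = -14857/6699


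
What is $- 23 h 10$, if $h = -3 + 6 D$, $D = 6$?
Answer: $-7590$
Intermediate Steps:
$h = 33$ ($h = -3 + 6 \cdot 6 = -3 + 36 = 33$)
$- 23 h 10 = \left(-23\right) 33 \cdot 10 = \left(-759\right) 10 = -7590$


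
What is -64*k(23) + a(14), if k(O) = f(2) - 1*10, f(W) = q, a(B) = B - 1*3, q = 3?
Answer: 459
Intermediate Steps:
a(B) = -3 + B (a(B) = B - 3 = -3 + B)
f(W) = 3
k(O) = -7 (k(O) = 3 - 1*10 = 3 - 10 = -7)
-64*k(23) + a(14) = -64*(-7) + (-3 + 14) = 448 + 11 = 459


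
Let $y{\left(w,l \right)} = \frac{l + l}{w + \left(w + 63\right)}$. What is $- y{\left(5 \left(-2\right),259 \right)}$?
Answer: $- \frac{518}{43} \approx -12.047$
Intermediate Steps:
$y{\left(w,l \right)} = \frac{2 l}{63 + 2 w}$ ($y{\left(w,l \right)} = \frac{2 l}{w + \left(63 + w\right)} = \frac{2 l}{63 + 2 w}$)
$- y{\left(5 \left(-2\right),259 \right)} = - \frac{2 \cdot 259}{63 + 2 \cdot 5 \left(-2\right)} = - \frac{2 \cdot 259}{63 + 2 \left(-10\right)} = - \frac{2 \cdot 259}{63 - 20} = - \frac{2 \cdot 259}{43} = \left(-1\right) \frac{518}{43} = - \frac{518}{43}$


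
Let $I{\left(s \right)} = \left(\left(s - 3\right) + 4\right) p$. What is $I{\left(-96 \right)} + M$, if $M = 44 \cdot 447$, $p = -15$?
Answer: $21093$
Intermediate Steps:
$M = 19668$
$I{\left(s \right)} = -15 - 15 s$ ($I{\left(s \right)} = \left(\left(s - 3\right) + 4\right) \left(-15\right) = \left(\left(-3 + s\right) + 4\right) \left(-15\right) = \left(1 + s\right) \left(-15\right) = -15 - 15 s$)
$I{\left(-96 \right)} + M = \left(-15 - -1440\right) + 19668 = \left(-15 + 1440\right) + 19668 = 1425 + 19668 = 21093$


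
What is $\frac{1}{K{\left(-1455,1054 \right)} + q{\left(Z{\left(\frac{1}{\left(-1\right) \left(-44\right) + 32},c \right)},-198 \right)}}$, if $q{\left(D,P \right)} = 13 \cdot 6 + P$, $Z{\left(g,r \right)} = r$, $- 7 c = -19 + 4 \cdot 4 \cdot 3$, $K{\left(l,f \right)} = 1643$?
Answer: $\frac{1}{1523} \approx 0.0006566$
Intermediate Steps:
$c = - \frac{29}{7}$ ($c = - \frac{-19 + 4 \cdot 4 \cdot 3}{7} = - \frac{-19 + 16 \cdot 3}{7} = - \frac{-19 + 48}{7} = \left(- \frac{1}{7}\right) 29 = - \frac{29}{7} \approx -4.1429$)
$q{\left(D,P \right)} = 78 + P$
$\frac{1}{K{\left(-1455,1054 \right)} + q{\left(Z{\left(\frac{1}{\left(-1\right) \left(-44\right) + 32},c \right)},-198 \right)}} = \frac{1}{1643 + \left(78 - 198\right)} = \frac{1}{1643 - 120} = \frac{1}{1523}$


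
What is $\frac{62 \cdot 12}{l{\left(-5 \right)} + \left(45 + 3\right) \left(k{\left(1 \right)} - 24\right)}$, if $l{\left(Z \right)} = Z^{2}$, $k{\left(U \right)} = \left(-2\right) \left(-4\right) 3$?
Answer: $\frac{744}{25} \approx 29.76$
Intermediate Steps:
$k{\left(U \right)} = 24$ ($k{\left(U \right)} = 8 \cdot 3 = 24$)
$\frac{62 \cdot 12}{l{\left(-5 \right)} + \left(45 + 3\right) \left(k{\left(1 \right)} - 24\right)} = \frac{62 \cdot 12}{\left(-5\right)^{2} + \left(45 + 3\right) \left(24 - 24\right)} = \frac{744}{25 + 48 \cdot 0} = \frac{744}{25 + 0} = \frac{744}{25}$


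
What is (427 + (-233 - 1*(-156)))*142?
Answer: 49700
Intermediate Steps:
(427 + (-233 - 1*(-156)))*142 = (427 + (-233 + 156))*142 = (427 - 77)*142 = 350*142 = 49700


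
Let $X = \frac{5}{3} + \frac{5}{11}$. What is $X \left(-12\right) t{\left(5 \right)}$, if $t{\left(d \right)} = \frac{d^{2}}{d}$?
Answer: $- \frac{1400}{11} \approx -127.27$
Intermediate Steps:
$t{\left(d \right)} = d$
$X = \frac{70}{33}$ ($X = 5 \cdot \frac{1}{3} + 5 \cdot \frac{1}{11} = \frac{5}{3} + \frac{5}{11} = \frac{70}{33} \approx 2.1212$)
$X \left(-12\right) t{\left(5 \right)} = \frac{70}{33} \left(-12\right) 5 = \left(- \frac{280}{11}\right) 5 = - \frac{1400}{11}$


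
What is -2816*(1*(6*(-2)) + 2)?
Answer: 28160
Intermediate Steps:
-2816*(1*(6*(-2)) + 2) = -2816*(1*(-12) + 2) = -2816*(-12 + 2) = -2816*(-10) = 28160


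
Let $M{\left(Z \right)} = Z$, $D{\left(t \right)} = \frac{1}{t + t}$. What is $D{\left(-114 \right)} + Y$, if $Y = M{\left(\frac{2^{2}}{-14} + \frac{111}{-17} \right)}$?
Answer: $- \frac{185027}{27132} \approx -6.8195$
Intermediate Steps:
$D{\left(t \right)} = \frac{1}{2 t}$
$Y = - \frac{811}{119}$ ($Y = \frac{2^{2}}{-14} + \frac{111}{-17} = 4 \left(- \frac{1}{14}\right) + 111 \left(- \frac{1}{17}\right) = - \frac{2}{7} - \frac{111}{17} = - \frac{811}{119} \approx -6.8151$)
$D{\left(-114 \right)} + Y = \frac{1}{2 \left(-114\right)} - \frac{811}{119} = \frac{1}{2} \left(- \frac{1}{114}\right) - \frac{811}{119} = - \frac{1}{228} - \frac{811}{119} = - \frac{185027}{27132}$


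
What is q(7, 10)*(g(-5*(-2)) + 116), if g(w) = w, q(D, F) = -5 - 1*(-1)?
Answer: -504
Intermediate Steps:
q(D, F) = -4 (q(D, F) = -5 + 1 = -4)
q(7, 10)*(g(-5*(-2)) + 116) = -4*(-5*(-2) + 116) = -4*(10 + 116) = -4*126 = -504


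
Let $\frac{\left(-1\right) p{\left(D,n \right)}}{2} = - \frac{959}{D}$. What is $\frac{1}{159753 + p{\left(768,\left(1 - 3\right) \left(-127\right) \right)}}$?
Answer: $\frac{384}{61346111} \approx 6.2596 \cdot 10^{-6}$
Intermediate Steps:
$p{\left(D,n \right)} = \frac{1918}{D}$ ($p{\left(D,n \right)} = - 2 \left(- \frac{959}{D}\right) = \frac{1918}{D}$)
$\frac{1}{159753 + p{\left(768,\left(1 - 3\right) \left(-127\right) \right)}} = \frac{1}{159753 + \frac{1918}{768}} = \frac{1}{159753 + 1918 \cdot \frac{1}{768}} = \frac{1}{159753 + \frac{959}{384}} = \frac{1}{\frac{61346111}{384}} = \frac{384}{61346111}$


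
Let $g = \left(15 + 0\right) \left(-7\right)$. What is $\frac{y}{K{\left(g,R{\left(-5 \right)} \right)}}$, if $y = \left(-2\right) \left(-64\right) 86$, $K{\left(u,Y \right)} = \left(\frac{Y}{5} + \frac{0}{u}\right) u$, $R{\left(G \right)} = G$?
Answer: $\frac{11008}{105} \approx 104.84$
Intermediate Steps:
$g = -105$ ($g = 15 \left(-7\right) = -105$)
$K{\left(u,Y \right)} = \frac{Y u}{5}$ ($K{\left(u,Y \right)} = \left(Y \frac{1}{5} + 0\right) u = \left(\frac{Y}{5} + 0\right) u = \frac{Y}{5} u = \frac{Y u}{5}$)
$y = 11008$ ($y = 128 \cdot 86 = 11008$)
$\frac{y}{K{\left(g,R{\left(-5 \right)} \right)}} = \frac{11008}{\frac{1}{5} \left(-5\right) \left(-105\right)} = \frac{11008}{105}$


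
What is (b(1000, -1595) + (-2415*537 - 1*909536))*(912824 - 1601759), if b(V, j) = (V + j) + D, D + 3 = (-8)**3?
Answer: 1520824701435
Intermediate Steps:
D = -515 (D = -3 + (-8)**3 = -3 - 512 = -515)
b(V, j) = -515 + V + j (b(V, j) = (V + j) - 515 = -515 + V + j)
(b(1000, -1595) + (-2415*537 - 1*909536))*(912824 - 1601759) = ((-515 + 1000 - 1595) + (-2415*537 - 1*909536))*(912824 - 1601759) = (-1110 + (-1296855 - 909536))*(-688935) = (-1110 - 2206391)*(-688935) = -2207501*(-688935) = 1520824701435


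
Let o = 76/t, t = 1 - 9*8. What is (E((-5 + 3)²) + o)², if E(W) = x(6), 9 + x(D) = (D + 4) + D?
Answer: 177241/5041 ≈ 35.160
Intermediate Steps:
x(D) = -5 + 2*D (x(D) = -9 + ((D + 4) + D) = -9 + ((4 + D) + D) = -9 + (4 + 2*D) = -5 + 2*D)
t = -71 (t = 1 - 72 = -71)
E(W) = 7 (E(W) = -5 + 2*6 = -5 + 12 = 7)
o = -76/71 (o = 76/(-71) = 76*(-1/71) = -76/71 ≈ -1.0704)
(E((-5 + 3)²) + o)² = (7 - 76/71)² = (421/71)² = 177241/5041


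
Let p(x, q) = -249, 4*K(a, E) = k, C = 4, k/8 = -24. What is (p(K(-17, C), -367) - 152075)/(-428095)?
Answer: 152324/428095 ≈ 0.35582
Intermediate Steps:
k = -192 (k = 8*(-24) = -192)
K(a, E) = -48 (K(a, E) = (¼)*(-192) = -48)
(p(K(-17, C), -367) - 152075)/(-428095) = (-249 - 152075)/(-428095) = -152324*(-1/428095) = 152324/428095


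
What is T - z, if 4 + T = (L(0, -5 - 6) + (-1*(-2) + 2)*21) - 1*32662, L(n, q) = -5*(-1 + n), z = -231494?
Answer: 198917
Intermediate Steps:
L(n, q) = 5 - 5*n
T = -32577 (T = -4 + (((5 - 5*0) + (-1*(-2) + 2)*21) - 1*32662) = -4 + (((5 + 0) + (2 + 2)*21) - 32662) = -4 + ((5 + 4*21) - 32662) = -4 + ((5 + 84) - 32662) = -4 + (89 - 32662) = -4 - 32573 = -32577)
T - z = -32577 - 1*(-231494) = -32577 + 231494 = 198917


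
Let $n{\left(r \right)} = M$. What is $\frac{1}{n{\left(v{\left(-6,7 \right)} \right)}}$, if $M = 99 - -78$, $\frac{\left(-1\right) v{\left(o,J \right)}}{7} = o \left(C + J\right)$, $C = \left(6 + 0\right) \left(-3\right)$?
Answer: $\frac{1}{177} \approx 0.0056497$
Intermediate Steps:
$C = -18$ ($C = 6 \left(-3\right) = -18$)
$v{\left(o,J \right)} = - 7 o \left(-18 + J\right)$
$M = 177$ ($M = 99 + 78 = 177$)
$n{\left(r \right)} = 177$
$\frac{1}{n{\left(v{\left(-6,7 \right)} \right)}} = \frac{1}{177}$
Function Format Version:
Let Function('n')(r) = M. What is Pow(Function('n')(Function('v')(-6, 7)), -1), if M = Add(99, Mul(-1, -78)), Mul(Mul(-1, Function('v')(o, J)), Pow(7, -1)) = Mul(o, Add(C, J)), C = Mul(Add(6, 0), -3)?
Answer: Rational(1, 177) ≈ 0.0056497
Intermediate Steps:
C = -18 (C = Mul(6, -3) = -18)
Function('v')(o, J) = Mul(-7, o, Add(-18, J)) (Function('v')(o, J) = Mul(-7, Mul(o, Add(-18, J))) = Mul(-7, o, Add(-18, J)))
M = 177 (M = Add(99, 78) = 177)
Function('n')(r) = 177
Pow(Function('n')(Function('v')(-6, 7)), -1) = Pow(177, -1) = Rational(1, 177)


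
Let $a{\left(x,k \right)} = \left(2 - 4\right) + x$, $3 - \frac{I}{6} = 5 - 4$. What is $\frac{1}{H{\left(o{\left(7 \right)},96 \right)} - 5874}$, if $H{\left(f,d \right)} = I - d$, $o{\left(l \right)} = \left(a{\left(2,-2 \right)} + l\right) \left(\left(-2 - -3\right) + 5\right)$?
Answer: $- \frac{1}{5958} \approx -0.00016784$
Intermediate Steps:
$I = 12$ ($I = 18 - 6 \left(5 - 4\right) = 18 - 6 = 12$)
$a{\left(x,k \right)} = -2 + x$
$o{\left(l \right)} = 6 l$ ($o{\left(l \right)} = \left(\left(-2 + 2\right) + l\right) \left(\left(-2 - -3\right) + 5\right) = \left(0 + l\right) \left(\left(-2 + 3\right) + 5\right) = l \left(1 + 5\right) = l 6 = 6 l$)
$H{\left(f,d \right)} = 12 - d$
$\frac{1}{H{\left(o{\left(7 \right)},96 \right)} - 5874} = \frac{1}{\left(12 - 96\right) - 5874} = \frac{1}{-84 - 5874} = \frac{1}{-5958} = - \frac{1}{5958}$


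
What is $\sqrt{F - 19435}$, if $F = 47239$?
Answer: $2 \sqrt{6951} \approx 166.75$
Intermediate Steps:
$\sqrt{F - 19435} = \sqrt{47239 - 19435} = \sqrt{27804} = 2 \sqrt{6951}$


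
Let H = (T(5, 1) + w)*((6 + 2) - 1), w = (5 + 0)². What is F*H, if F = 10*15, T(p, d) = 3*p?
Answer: 42000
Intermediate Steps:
w = 25 (w = 5² = 25)
H = 280 (H = (3*5 + 25)*((6 + 2) - 1) = (15 + 25)*(8 - 1) = 40*7 = 280)
F = 150
F*H = 150*280 = 42000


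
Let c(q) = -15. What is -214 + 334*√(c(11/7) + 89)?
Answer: -214 + 334*√74 ≈ 2659.2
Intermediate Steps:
-214 + 334*√(c(11/7) + 89) = -214 + 334*√(-15 + 89) = -214 + 334*√74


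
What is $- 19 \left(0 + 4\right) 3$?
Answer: $-228$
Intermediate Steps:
$- 19 \left(0 + 4\right) 3 = \left(-19\right) 4 \cdot 3 = \left(-76\right) 3 = -228$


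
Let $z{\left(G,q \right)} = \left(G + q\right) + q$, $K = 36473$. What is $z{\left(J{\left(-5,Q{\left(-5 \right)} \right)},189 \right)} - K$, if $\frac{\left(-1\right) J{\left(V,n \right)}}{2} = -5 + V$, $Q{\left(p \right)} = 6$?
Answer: $-36075$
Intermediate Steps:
$J{\left(V,n \right)} = 10 - 2 V$ ($J{\left(V,n \right)} = - 2 \left(-5 + V\right) = 10 - 2 V$)
$z{\left(G,q \right)} = G + 2 q$
$z{\left(J{\left(-5,Q{\left(-5 \right)} \right)},189 \right)} - K = \left(\left(10 - -10\right) + 2 \cdot 189\right) - 36473 = \left(\left(10 + 10\right) + 378\right) - 36473 = \left(20 + 378\right) - 36473 = 398 - 36473 = -36075$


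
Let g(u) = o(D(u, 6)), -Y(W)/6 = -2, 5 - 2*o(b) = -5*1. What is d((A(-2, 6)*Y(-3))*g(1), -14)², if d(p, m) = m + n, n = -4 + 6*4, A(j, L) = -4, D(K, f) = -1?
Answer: 36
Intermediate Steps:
o(b) = 5 (o(b) = 5/2 - (-5)/2 = 5/2 - ½*(-5) = 5/2 + 5/2 = 5)
Y(W) = 12 (Y(W) = -6*(-2) = 12)
g(u) = 5
n = 20 (n = -4 + 24 = 20)
d(p, m) = 20 + m (d(p, m) = m + 20 = 20 + m)
d((A(-2, 6)*Y(-3))*g(1), -14)² = (20 - 14)² = 6² = 36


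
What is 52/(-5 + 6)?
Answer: 52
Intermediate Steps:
52/(-5 + 6) = 52/1 = 1*52 = 52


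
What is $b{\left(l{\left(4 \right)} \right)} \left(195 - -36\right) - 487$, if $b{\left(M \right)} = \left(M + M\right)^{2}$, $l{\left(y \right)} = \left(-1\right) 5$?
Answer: $22613$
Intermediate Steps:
$l{\left(y \right)} = -5$
$b{\left(M \right)} = 4 M^{2}$ ($b{\left(M \right)} = \left(2 M\right)^{2} = 4 M^{2}$)
$b{\left(l{\left(4 \right)} \right)} \left(195 - -36\right) - 487 = 4 \left(-5\right)^{2} \left(195 - -36\right) - 487 = 4 \cdot 25 \left(195 + 36\right) - 487 = 100 \cdot 231 - 487 = 23100 - 487 = 22613$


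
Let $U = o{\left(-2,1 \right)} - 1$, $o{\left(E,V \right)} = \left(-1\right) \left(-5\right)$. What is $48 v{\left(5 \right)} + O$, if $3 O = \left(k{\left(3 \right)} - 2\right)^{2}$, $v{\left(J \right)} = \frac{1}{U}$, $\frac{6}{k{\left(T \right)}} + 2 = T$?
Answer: $\frac{52}{3} \approx 17.333$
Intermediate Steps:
$k{\left(T \right)} = \frac{6}{-2 + T}$
$o{\left(E,V \right)} = 5$
$U = 4$ ($U = 5 - 1 = 4$)
$v{\left(J \right)} = \frac{1}{4}$
$O = \frac{16}{3}$ ($O = \frac{\left(\frac{6}{-2 + 3} - 2\right)^{2}}{3} = \frac{\left(\frac{6}{1} - 2\right)^{2}}{3} = \frac{\left(6 \cdot 1 - 2\right)^{2}}{3} = \frac{\left(6 - 2\right)^{2}}{3} = \frac{4^{2}}{3} = \frac{1}{3} \cdot 16 = \frac{16}{3} \approx 5.3333$)
$48 v{\left(5 \right)} + O = 48 \cdot \frac{1}{4} + \frac{16}{3} = 12 + \frac{16}{3} = \frac{52}{3}$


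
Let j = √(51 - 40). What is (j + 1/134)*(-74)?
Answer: -37/67 - 74*√11 ≈ -245.98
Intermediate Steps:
j = √11 ≈ 3.3166
(j + 1/134)*(-74) = (√11 + 1/134)*(-74) = (1/134 + √11)*(-74) = -37/67 - 74*√11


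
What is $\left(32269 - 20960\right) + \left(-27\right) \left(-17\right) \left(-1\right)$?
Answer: $10850$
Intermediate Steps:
$\left(32269 - 20960\right) + \left(-27\right) \left(-17\right) \left(-1\right) = 11309 + 459 \left(-1\right) = 11309 - 459 = 10850$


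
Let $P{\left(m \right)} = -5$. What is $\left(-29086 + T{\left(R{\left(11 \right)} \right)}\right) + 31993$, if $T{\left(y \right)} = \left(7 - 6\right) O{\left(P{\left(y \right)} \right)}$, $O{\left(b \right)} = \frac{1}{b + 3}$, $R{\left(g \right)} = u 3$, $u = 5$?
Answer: $\frac{5813}{2} \approx 2906.5$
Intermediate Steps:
$R{\left(g \right)} = 15$ ($R{\left(g \right)} = 5 \cdot 3 = 15$)
$O{\left(b \right)} = \frac{1}{3 + b}$
$T{\left(y \right)} = - \frac{1}{2}$ ($T{\left(y \right)} = \frac{7 - 6}{3 - 5} = 1 \frac{1}{-2} = 1 \left(- \frac{1}{2}\right) = - \frac{1}{2}$)
$\left(-29086 + T{\left(R{\left(11 \right)} \right)}\right) + 31993 = \left(-29086 - \frac{1}{2}\right) + 31993 = - \frac{58173}{2} + 31993 = \frac{5813}{2}$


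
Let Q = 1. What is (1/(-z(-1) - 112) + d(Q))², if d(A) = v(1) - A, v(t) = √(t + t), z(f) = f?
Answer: 37186/12321 - 224*√2/111 ≈ 0.16419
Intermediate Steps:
v(t) = √2*√t (v(t) = √(2*t) = √2*√t)
d(A) = √2 - A (d(A) = √2*√1 - A = √2*1 - A = √2 - A)
(1/(-z(-1) - 112) + d(Q))² = (1/(-1*(-1) - 112) + (√2 - 1*1))² = (1/(1 - 112) + (√2 - 1))² = (1/(-111) + (-1 + √2))² = (-1/111 + (-1 + √2))² = (-112/111 + √2)²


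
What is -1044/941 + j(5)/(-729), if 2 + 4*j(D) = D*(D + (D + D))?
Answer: -3112997/2743956 ≈ -1.1345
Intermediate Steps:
j(D) = -½ + 3*D²/4 (j(D) = -½ + (D*(D + (D + D)))/4 = -½ + (D*(D + 2*D))/4 = -½ + (D*(3*D))/4 = -½ + (3*D²)/4 = -½ + 3*D²/4)
-1044/941 + j(5)/(-729) = -1044/941 + (-½ + (¾)*5²)/(-729) = -1044*1/941 + (-½ + (¾)*25)*(-1/729) = -1044/941 + (-½ + 75/4)*(-1/729) = -1044/941 + (73/4)*(-1/729) = -1044/941 - 73/2916 = -3112997/2743956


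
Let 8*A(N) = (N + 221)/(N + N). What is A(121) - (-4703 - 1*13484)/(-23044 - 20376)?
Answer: -195773/808280 ≈ -0.24221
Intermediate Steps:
A(N) = (221 + N)/(16*N) (A(N) = ((N + 221)/(N + N))/8 = ((221 + N)/((2*N)))/8 = ((221 + N)*(1/(2*N)))/8 = ((221 + N)/(2*N))/8 = (221 + N)/(16*N))
A(121) - (-4703 - 1*13484)/(-23044 - 20376) = (1/16)*(221 + 121)/121 - (-4703 - 1*13484)/(-23044 - 20376) = (1/16)*(1/121)*342 - (-4703 - 13484)/(-43420) = 171/968 - (-18187)*(-1)/43420 = 171/968 - 1*1399/3340 = 171/968 - 1399/3340 = -195773/808280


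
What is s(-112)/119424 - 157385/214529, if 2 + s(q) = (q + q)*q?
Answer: -2235645291/4269985216 ≈ -0.52357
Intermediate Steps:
s(q) = -2 + 2*q² (s(q) = -2 + (q + q)*q = -2 + (2*q)*q = -2 + 2*q²)
s(-112)/119424 - 157385/214529 = (-2 + 2*(-112)²)/119424 - 157385/214529 = (-2 + 2*12544)*(1/119424) - 157385*1/214529 = (-2 + 25088)*(1/119424) - 157385/214529 = 25086*(1/119424) - 157385/214529 = 4181/19904 - 157385/214529 = -2235645291/4269985216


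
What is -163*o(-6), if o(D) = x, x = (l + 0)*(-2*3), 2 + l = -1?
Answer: -2934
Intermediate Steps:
l = -3 (l = -2 - 1 = -3)
x = 18 (x = (-3 + 0)*(-2*3) = -3*(-6) = 18)
o(D) = 18
-163*o(-6) = -163*18 = -2934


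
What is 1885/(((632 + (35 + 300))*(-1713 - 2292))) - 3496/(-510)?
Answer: 451282327/65838195 ≈ 6.8544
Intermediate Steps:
1885/(((632 + (35 + 300))*(-1713 - 2292))) - 3496/(-510) = 1885/(((632 + 335)*(-4005))) - 3496*(-1/510) = 1885/((967*(-4005))) + 1748/255 = 1885/(-3872835) + 1748/255 = 1885*(-1/3872835) + 1748/255 = -377/774567 + 1748/255 = 451282327/65838195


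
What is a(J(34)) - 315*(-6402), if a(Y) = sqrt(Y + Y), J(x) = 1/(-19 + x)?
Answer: 2016630 + sqrt(30)/15 ≈ 2.0166e+6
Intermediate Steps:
a(Y) = sqrt(2)*sqrt(Y) (a(Y) = sqrt(2*Y) = sqrt(2)*sqrt(Y))
a(J(34)) - 315*(-6402) = sqrt(2)*sqrt(1/(-19 + 34)) - 315*(-6402) = sqrt(2)*sqrt(1/15) - 1*(-2016630) = sqrt(2)*sqrt(1/15) + 2016630 = sqrt(2)*(sqrt(15)/15) + 2016630 = sqrt(30)/15 + 2016630 = 2016630 + sqrt(30)/15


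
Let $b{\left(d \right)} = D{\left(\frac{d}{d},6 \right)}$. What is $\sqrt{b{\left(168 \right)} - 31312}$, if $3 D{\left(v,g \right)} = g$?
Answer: $i \sqrt{31310} \approx 176.95 i$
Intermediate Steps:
$D{\left(v,g \right)} = \frac{g}{3}$
$b{\left(d \right)} = 2$ ($b{\left(d \right)} = \frac{1}{3} \cdot 6 = 2$)
$\sqrt{b{\left(168 \right)} - 31312} = \sqrt{2 - 31312} = \sqrt{-31310} = i \sqrt{31310}$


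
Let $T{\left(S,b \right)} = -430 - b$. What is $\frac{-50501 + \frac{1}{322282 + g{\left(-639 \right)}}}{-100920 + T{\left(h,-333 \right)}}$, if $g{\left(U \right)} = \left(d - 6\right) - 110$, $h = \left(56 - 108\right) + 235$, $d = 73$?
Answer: $\frac{16273391738}{32551617063} \approx 0.49993$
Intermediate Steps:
$h = 183$ ($h = -52 + 235 = 183$)
$g{\left(U \right)} = -43$ ($g{\left(U \right)} = \left(73 - 6\right) - 110 = 67 - 110 = -43$)
$\frac{-50501 + \frac{1}{322282 + g{\left(-639 \right)}}}{-100920 + T{\left(h,-333 \right)}} = \frac{-50501 + \frac{1}{322282 - 43}}{-100920 - 97} = \frac{-50501 + \frac{1}{322239}}{-100920 + \left(-430 + 333\right)} = \frac{-50501 + \frac{1}{322239}}{-100920 - 97} = - \frac{16273391738}{322239 \left(-101017\right)} = \left(- \frac{16273391738}{322239}\right) \left(- \frac{1}{101017}\right) = \frac{16273391738}{32551617063}$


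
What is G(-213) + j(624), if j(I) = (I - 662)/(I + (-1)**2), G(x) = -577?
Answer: -360663/625 ≈ -577.06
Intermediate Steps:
j(I) = (-662 + I)/(1 + I) (j(I) = (-662 + I)/(I + 1) = (-662 + I)/(1 + I))
G(-213) + j(624) = -577 + (-662 + 624)/(1 + 624) = -577 - 38/625 = -360663/625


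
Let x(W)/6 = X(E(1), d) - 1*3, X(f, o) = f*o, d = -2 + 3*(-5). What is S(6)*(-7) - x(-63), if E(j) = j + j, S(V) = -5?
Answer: 257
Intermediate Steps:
E(j) = 2*j
d = -17 (d = -2 - 15 = -17)
x(W) = -222 (x(W) = 6*((2*1)*(-17) - 1*3) = 6*(2*(-17) - 3) = 6*(-34 - 3) = 6*(-37) = -222)
S(6)*(-7) - x(-63) = -5*(-7) - 1*(-222) = 35 + 222 = 257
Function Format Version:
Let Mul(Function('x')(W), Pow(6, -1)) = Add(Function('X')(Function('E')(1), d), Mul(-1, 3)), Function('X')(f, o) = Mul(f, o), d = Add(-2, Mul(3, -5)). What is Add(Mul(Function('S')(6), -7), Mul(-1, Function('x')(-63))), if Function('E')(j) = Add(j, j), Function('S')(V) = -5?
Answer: 257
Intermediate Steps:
Function('E')(j) = Mul(2, j)
d = -17 (d = Add(-2, -15) = -17)
Function('x')(W) = -222 (Function('x')(W) = Mul(6, Add(Mul(Mul(2, 1), -17), Mul(-1, 3))) = Mul(6, Add(Mul(2, -17), -3)) = Mul(6, Add(-34, -3)) = Mul(6, -37) = -222)
Add(Mul(Function('S')(6), -7), Mul(-1, Function('x')(-63))) = Add(Mul(-5, -7), Mul(-1, -222)) = Add(35, 222) = 257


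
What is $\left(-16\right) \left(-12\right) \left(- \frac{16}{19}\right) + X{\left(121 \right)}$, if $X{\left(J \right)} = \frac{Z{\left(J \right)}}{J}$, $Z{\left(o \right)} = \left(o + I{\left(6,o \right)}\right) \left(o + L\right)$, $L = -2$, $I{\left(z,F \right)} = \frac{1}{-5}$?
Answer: $- \frac{492916}{11495} \approx -42.881$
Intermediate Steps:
$I{\left(z,F \right)} = - \frac{1}{5}$
$Z{\left(o \right)} = \left(-2 + o\right) \left(- \frac{1}{5} + o\right)$ ($Z{\left(o \right)} = \left(o - \frac{1}{5}\right) \left(o - 2\right) = \left(- \frac{1}{5} + o\right) \left(-2 + o\right) = \left(-2 + o\right) \left(- \frac{1}{5} + o\right)$)
$X{\left(J \right)} = \frac{\frac{2}{5} + J^{2} - \frac{11 J}{5}}{J}$
$\left(-16\right) \left(-12\right) \left(- \frac{16}{19}\right) + X{\left(121 \right)} = \left(-16\right) \left(-12\right) \left(- \frac{16}{19}\right) + \left(- \frac{11}{5} + 121 + \frac{2}{5 \cdot 121}\right) = 192 \left(\left(-16\right) \frac{1}{19}\right) + \left(- \frac{11}{5} + 121 + \frac{2}{5} \cdot \frac{1}{121}\right) = 192 \left(- \frac{16}{19}\right) + \left(- \frac{11}{5} + 121 + \frac{2}{605}\right) = - \frac{3072}{19} + \frac{71876}{605} = - \frac{492916}{11495}$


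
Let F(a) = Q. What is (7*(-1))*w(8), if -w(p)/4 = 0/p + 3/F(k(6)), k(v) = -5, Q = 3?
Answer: 28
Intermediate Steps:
F(a) = 3
w(p) = -4 (w(p) = -4*(0/p + 3/3) = -4*(0 + 3*(1/3)) = -4*(0 + 1) = -4*1 = -4)
(7*(-1))*w(8) = (7*(-1))*(-4) = -7*(-4) = 28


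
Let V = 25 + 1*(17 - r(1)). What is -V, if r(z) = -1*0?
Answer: -42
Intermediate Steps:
r(z) = 0
V = 42 (V = 25 + 1*(17 - 1*0) = 25 + 1*(17 + 0) = 25 + 1*17 = 25 + 17 = 42)
-V = -1*42 = -42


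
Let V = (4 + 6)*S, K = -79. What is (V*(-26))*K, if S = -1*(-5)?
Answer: 102700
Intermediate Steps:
S = 5
V = 50 (V = (4 + 6)*5 = 10*5 = 50)
(V*(-26))*K = (50*(-26))*(-79) = -1300*(-79) = 102700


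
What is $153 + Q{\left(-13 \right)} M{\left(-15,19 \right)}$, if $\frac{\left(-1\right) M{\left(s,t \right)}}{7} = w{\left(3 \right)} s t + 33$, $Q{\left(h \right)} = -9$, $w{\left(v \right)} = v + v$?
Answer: $-105498$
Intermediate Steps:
$w{\left(v \right)} = 2 v$
$M{\left(s,t \right)} = -231 - 42 s t$ ($M{\left(s,t \right)} = - 7 \left(2 \cdot 3 s t + 33\right) = - 7 \left(6 s t + 33\right) = - 7 \left(33 + 6 s t\right) = -231 - 42 s t$)
$153 + Q{\left(-13 \right)} M{\left(-15,19 \right)} = 153 - 9 \left(-231 - \left(-630\right) 19\right) = 153 - 9 \left(-231 + 11970\right) = 153 - 105651 = -105498$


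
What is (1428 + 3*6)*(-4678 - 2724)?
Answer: -10703292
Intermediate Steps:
(1428 + 3*6)*(-4678 - 2724) = (1428 + 18)*(-7402) = 1446*(-7402) = -10703292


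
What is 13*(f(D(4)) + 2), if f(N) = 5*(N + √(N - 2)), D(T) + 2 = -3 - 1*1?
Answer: -364 + 130*I*√2 ≈ -364.0 + 183.85*I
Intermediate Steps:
D(T) = -6 (D(T) = -2 + (-3 - 1*1) = -2 + (-3 - 1) = -2 - 4 = -6)
f(N) = 5*N + 5*√(-2 + N) (f(N) = 5*(N + √(-2 + N)) = 5*N + 5*√(-2 + N))
13*(f(D(4)) + 2) = 13*((5*(-6) + 5*√(-2 - 6)) + 2) = 13*((-30 + 5*√(-8)) + 2) = 13*((-30 + 5*(2*I*√2)) + 2) = 13*((-30 + 10*I*√2) + 2) = 13*(-28 + 10*I*√2) = -364 + 130*I*√2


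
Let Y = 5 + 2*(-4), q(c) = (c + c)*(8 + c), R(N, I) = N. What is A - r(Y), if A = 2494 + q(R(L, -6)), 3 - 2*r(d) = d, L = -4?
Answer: 2459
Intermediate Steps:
q(c) = 2*c*(8 + c) (q(c) = (2*c)*(8 + c) = 2*c*(8 + c))
Y = -3 (Y = 5 - 8 = -3)
r(d) = 3/2 - d/2
A = 2462 (A = 2494 + 2*(-4)*(8 - 4) = 2494 + 2*(-4)*4 = 2494 - 32 = 2462)
A - r(Y) = 2462 - (3/2 - ½*(-3)) = 2462 - (3/2 + 3/2) = 2462 - 1*3 = 2462 - 3 = 2459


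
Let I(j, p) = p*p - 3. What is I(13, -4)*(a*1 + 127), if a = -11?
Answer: 1508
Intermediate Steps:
I(j, p) = -3 + p**2 (I(j, p) = p**2 - 3 = -3 + p**2)
I(13, -4)*(a*1 + 127) = (-3 + (-4)**2)*(-11*1 + 127) = (-3 + 16)*(-11 + 127) = 13*116 = 1508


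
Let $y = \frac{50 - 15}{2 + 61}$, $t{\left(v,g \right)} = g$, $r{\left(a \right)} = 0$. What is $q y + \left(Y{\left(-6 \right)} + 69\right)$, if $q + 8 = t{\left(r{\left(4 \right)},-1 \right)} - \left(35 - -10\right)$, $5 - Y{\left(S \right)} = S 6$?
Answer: $80$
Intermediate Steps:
$Y{\left(S \right)} = 5 - 6 S$ ($Y{\left(S \right)} = 5 - S 6 = 5 - 6 S$)
$y = \frac{5}{9}$ ($y = \frac{35}{63} = 35 \cdot \frac{1}{63} = \frac{5}{9} \approx 0.55556$)
$q = -54$ ($q = -8 - \left(36 + 10\right) = -8 - 46 = -54$)
$q y + \left(Y{\left(-6 \right)} + 69\right) = \left(-54\right) \frac{5}{9} + \left(\left(5 - -36\right) + 69\right) = -30 + \left(\left(5 + 36\right) + 69\right) = -30 + \left(41 + 69\right) = -30 + 110 = 80$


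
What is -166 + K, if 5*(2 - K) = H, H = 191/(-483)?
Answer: -395869/2415 ≈ -163.92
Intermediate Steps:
H = -191/483 (H = 191*(-1/483) = -191/483 ≈ -0.39544)
K = 5021/2415 (K = 2 - 1/5*(-191/483) = 2 + 191/2415 = 5021/2415 ≈ 2.0791)
-166 + K = -166 + 5021/2415 = -395869/2415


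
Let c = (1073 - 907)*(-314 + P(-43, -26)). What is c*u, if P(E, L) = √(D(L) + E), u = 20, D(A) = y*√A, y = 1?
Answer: -1042480 + 3320*√(-43 + I*√26) ≈ -1.0412e+6 + 21809.0*I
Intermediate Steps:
D(A) = √A (D(A) = 1*√A = √A)
P(E, L) = √(E + √L) (P(E, L) = √(√L + E) = √(E + √L))
c = -52124 + 166*√(-43 + I*√26) (c = (1073 - 907)*(-314 + √(-43 + √(-26))) = 166*(-314 + √(-43 + I*√26)) = -52124 + 166*√(-43 + I*√26) ≈ -52060.0 + 1090.4*I)
c*u = (-52124 + 166*√(-43 + I*√26))*20 = -1042480 + 3320*√(-43 + I*√26)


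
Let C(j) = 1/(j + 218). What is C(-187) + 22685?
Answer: 703236/31 ≈ 22685.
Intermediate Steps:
C(j) = 1/(218 + j)
C(-187) + 22685 = 1/(218 - 187) + 22685 = 1/31 + 22685 = 703236/31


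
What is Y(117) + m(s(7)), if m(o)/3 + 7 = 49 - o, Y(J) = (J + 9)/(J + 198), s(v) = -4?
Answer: 692/5 ≈ 138.40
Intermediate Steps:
Y(J) = (9 + J)/(198 + J)
m(o) = 126 - 3*o (m(o) = -21 + 3*(49 - o) = -21 + (147 - 3*o) = 126 - 3*o)
Y(117) + m(s(7)) = (9 + 117)/(198 + 117) + (126 - 3*(-4)) = 126/315 + (126 + 12) = (1/315)*126 + 138 = 2/5 + 138 = 692/5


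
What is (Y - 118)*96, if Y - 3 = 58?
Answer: -5472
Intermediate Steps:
Y = 61 (Y = 3 + 58 = 61)
(Y - 118)*96 = (61 - 118)*96 = -57*96 = -5472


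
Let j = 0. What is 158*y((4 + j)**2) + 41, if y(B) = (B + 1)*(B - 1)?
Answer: 40331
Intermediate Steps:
y(B) = (1 + B)*(-1 + B)
158*y((4 + j)**2) + 41 = 158*(-1 + ((4 + 0)**2)**2) + 41 = 158*(-1 + (4**2)**2) + 41 = 158*(-1 + 16**2) + 41 = 158*(-1 + 256) + 41 = 158*255 + 41 = 40290 + 41 = 40331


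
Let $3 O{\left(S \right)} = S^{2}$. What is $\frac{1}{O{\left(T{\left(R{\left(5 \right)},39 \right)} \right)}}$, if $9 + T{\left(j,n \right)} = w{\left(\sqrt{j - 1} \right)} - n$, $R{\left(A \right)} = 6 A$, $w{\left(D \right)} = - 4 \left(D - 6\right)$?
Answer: $\frac{195}{784} - \frac{9 \sqrt{29}}{196} \approx 0.0014465$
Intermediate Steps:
$w{\left(D \right)} = 24 - 4 D$ ($w{\left(D \right)} = - 4 \left(-6 + D\right) = 24 - 4 D$)
$T{\left(j,n \right)} = 15 - n - 4 \sqrt{-1 + j}$ ($T{\left(j,n \right)} = -9 - \left(-24 + n + 4 \sqrt{j - 1}\right) = -9 - \left(-24 + n + 4 \sqrt{-1 + j}\right) = 15 - n - 4 \sqrt{-1 + j}$)
$O{\left(S \right)} = \frac{S^{2}}{3}$
$\frac{1}{O{\left(T{\left(R{\left(5 \right)},39 \right)} \right)}} = \frac{1}{\frac{1}{3} \left(15 - 39 - 4 \sqrt{-1 + 6 \cdot 5}\right)^{2}} = \frac{1}{\frac{1}{3} \left(15 - 39 - 4 \sqrt{-1 + 30}\right)^{2}} = \frac{1}{\frac{1}{3} \left(15 - 39 - 4 \sqrt{29}\right)^{2}} = \frac{1}{\frac{1}{3} \left(-24 - 4 \sqrt{29}\right)^{2}} = \frac{3}{\left(-24 - 4 \sqrt{29}\right)^{2}}$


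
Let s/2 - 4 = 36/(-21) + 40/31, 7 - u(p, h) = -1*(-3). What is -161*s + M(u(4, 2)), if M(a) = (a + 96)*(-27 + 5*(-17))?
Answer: -382896/31 ≈ -12351.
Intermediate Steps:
u(p, h) = 4 (u(p, h) = 7 - (-1)*(-3) = 7 - 1*3 = 7 - 3 = 4)
M(a) = -10752 - 112*a (M(a) = (96 + a)*(-27 - 85) = (96 + a)*(-112) = -10752 - 112*a)
s = 1552/217 (s = 8 + 2*(36/(-21) + 40/31) = 8 + 2*(36*(-1/21) + 40*(1/31)) = 8 + 2*(-12/7 + 40/31) = 8 + 2*(-92/217) = 8 - 184/217 = 1552/217 ≈ 7.1521)
-161*s + M(u(4, 2)) = -161*1552/217 + (-10752 - 112*4) = -35696/31 + (-10752 - 448) = -35696/31 - 11200 = -382896/31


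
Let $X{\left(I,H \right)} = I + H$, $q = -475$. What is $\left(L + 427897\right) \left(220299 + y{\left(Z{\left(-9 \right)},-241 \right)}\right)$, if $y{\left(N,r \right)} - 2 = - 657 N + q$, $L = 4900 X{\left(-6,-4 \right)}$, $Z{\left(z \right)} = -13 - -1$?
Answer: $86278635870$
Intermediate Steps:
$X{\left(I,H \right)} = H + I$
$Z{\left(z \right)} = -12$ ($Z{\left(z \right)} = -13 + 1 = -12$)
$L = -49000$ ($L = 4900 \left(-4 - 6\right) = 4900 \left(-10\right) = -49000$)
$y{\left(N,r \right)} = -473 - 657 N$ ($y{\left(N,r \right)} = 2 - \left(475 + 657 N\right) = -473 - 657 N$)
$\left(L + 427897\right) \left(220299 + y{\left(Z{\left(-9 \right)},-241 \right)}\right) = \left(-49000 + 427897\right) \left(220299 - -7411\right) = 378897 \left(220299 + \left(-473 + 7884\right)\right) = 378897 \left(220299 + 7411\right) = 378897 \cdot 227710 = 86278635870$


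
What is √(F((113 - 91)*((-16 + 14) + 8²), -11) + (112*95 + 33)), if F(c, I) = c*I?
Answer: I*√4331 ≈ 65.81*I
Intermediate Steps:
F(c, I) = I*c
√(F((113 - 91)*((-16 + 14) + 8²), -11) + (112*95 + 33)) = √(-11*(113 - 91)*((-16 + 14) + 8²) + (112*95 + 33)) = √(-242*(-2 + 64) + (10640 + 33)) = √(-242*62 + 10673) = √(-11*1364 + 10673) = √(-15004 + 10673) = √(-4331) = I*√4331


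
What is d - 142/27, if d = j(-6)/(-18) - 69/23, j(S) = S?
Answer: -214/27 ≈ -7.9259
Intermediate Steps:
d = -8/3 (d = -6/(-18) - 69/23 = -6*(-1/18) - 69*1/23 = ⅓ - 3 = -8/3 ≈ -2.6667)
d - 142/27 = -8/3 - 142/27 = -214/27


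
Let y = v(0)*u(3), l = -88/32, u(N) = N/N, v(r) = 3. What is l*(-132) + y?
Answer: 366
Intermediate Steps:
u(N) = 1
l = -11/4 (l = -88*1/32 = -11/4 ≈ -2.7500)
y = 3 (y = 3*1 = 3)
l*(-132) + y = -11/4*(-132) + 3 = 363 + 3 = 366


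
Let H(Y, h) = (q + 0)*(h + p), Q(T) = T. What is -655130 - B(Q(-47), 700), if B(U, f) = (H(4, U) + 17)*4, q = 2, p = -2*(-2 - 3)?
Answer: -654902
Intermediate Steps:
p = 10 (p = -2*(-5) = 10)
H(Y, h) = 20 + 2*h (H(Y, h) = (2 + 0)*(h + 10) = 2*(10 + h) = 20 + 2*h)
B(U, f) = 148 + 8*U (B(U, f) = ((20 + 2*U) + 17)*4 = (37 + 2*U)*4 = 148 + 8*U)
-655130 - B(Q(-47), 700) = -655130 - (148 + 8*(-47)) = -655130 - (148 - 376) = -655130 - 1*(-228) = -655130 + 228 = -654902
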